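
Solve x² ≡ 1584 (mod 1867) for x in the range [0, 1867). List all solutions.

Since 1867 ≡ 3 (mod 4), a square root of 1584 is 1584^((1867+1)/4) = 1584^467 mod 1867.
Repeated squaring: 1584^2≡1675, 1584^4≡1391, 1584^8≡669, 1584^16≡1348, 1584^32≡513, 1584^64≡1789, 1584^128≡483, 1584^256≡1781 (mod 1867).
1584^467 = 1584^(256+128+64+16+2+1) ≡ 1319 (mod 1867).
Check: 1319² = 1739761 ≡ 1584 (mod 1867). The two roots are 548 and 1319.

548, 1319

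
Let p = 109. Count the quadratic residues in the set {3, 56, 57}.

1

(3/109) = +1 → QR.
(56/109) = -1 → non-residue.
(57/109) = -1 → non-residue.
Total quadratic residues among the 3: 1.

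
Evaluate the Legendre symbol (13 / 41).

Reciprocity: 13 ≡ 1 and 41 ≡ 1 (mod 4), so (13/41) = +(41/13).
Reduce top mod 13: now compute (2/13).
Pull out 2: since 13 ≡ 5 (mod 8), (2/13) = -1.
Reached (1/13) = 1. Collecting the sign flips along the way, the symbol is -1.

-1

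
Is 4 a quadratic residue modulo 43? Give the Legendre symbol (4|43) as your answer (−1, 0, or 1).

1

Pull out 2^2: since 43 ≡ 3 (mod 8), (2/43) = -1, so (2/43)^2 = +1.
Reached (1/43) = 1. Collecting the sign flips along the way, the symbol is +1.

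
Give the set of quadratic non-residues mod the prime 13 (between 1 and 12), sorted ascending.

Square k = 1,…,6 (k and 13−k give the same square):
1²=1, 2²=4, 3²=9, 4²≡3, 5²≡12, 6²≡10 (mod 13).
The residues are {1, 3, 4, 9, 10, 12}; the non-residues are the remaining 6 nonzero classes.

2, 5, 6, 7, 8, 11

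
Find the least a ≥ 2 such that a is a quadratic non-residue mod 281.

3

(2/281) = +1, so 2 is a residue.
(3/281) = −1, so 3 is the smallest positive non-residue mod 281.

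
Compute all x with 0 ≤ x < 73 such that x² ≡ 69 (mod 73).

73 ≡ 1 (mod 4), so we find a root by search.
Trying successive values, 19² = 361 ≡ 69 (mod 73). The other root is 73 − 19 = 54.

19, 54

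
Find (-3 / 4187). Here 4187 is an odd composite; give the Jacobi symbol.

-1

First reduce: -3 ≡ 4184 (mod 4187).
Pull out 2^3: since 4187 ≡ 3 (mod 8), (2/4187) = -1, so (2/4187)^3 = -1.
Reciprocity: 523 ≡ 3 and 4187 ≡ 3 (mod 4), so (523/4187) = −(4187/523).
Reduce top mod 523: now compute (3/523).
Reciprocity: 3 ≡ 3 and 523 ≡ 3 (mod 4), so (3/523) = −(523/3).
Reduce top mod 3: now compute (1/3).
Reached (1/3) = 1. Collecting the sign flips along the way, the symbol is -1.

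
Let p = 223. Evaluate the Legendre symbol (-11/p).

1

First reduce: -11 ≡ 212 (mod 223).
Pull out 2^2: since 223 ≡ 7 (mod 8), (2/223) = +1, so (2/223)^2 = +1.
Reciprocity: 53 ≡ 1 and 223 ≡ 3 (mod 4), so (53/223) = +(223/53).
Reduce top mod 53: now compute (11/53).
Reciprocity: 11 ≡ 3 and 53 ≡ 1 (mod 4), so (11/53) = +(53/11).
Reduce top mod 11: now compute (9/11).
Reciprocity: 9 ≡ 1 and 11 ≡ 3 (mod 4), so (9/11) = +(11/9).
Reduce top mod 9: now compute (2/9).
Pull out 2: since 9 ≡ 1 (mod 8), (2/9) = +1.
Reached (1/9) = 1. Collecting the sign flips along the way, the symbol is +1.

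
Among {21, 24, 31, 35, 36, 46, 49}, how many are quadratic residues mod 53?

(21/53) = -1 → non-residue.
(24/53) = +1 → QR.
(31/53) = -1 → non-residue.
(35/53) = -1 → non-residue.
(36/53) = +1 → QR.
(46/53) = +1 → QR.
(49/53) = +1 → QR.
Total quadratic residues among the 7: 4.

4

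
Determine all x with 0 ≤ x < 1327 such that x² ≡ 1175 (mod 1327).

472, 855

Since 1327 ≡ 3 (mod 4), a square root of 1175 is 1175^((1327+1)/4) = 1175^332 mod 1327.
Repeated squaring: 1175^2≡545, 1175^4≡1104, 1175^8≡630, 1175^16≡127, 1175^32≡205, 1175^64≡888, 1175^128≡306, 1175^256≡746 (mod 1327).
1175^332 = 1175^(256+64+8+4) ≡ 855 (mod 1327).
Check: 855² = 731025 ≡ 1175 (mod 1327). The two roots are 472 and 855.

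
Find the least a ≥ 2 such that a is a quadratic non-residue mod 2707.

2

(2/2707) = −1, so 2 is the smallest positive non-residue mod 2707.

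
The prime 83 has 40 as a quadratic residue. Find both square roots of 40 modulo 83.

17, 66

Since 83 ≡ 3 (mod 4), a square root of 40 is 40^((83+1)/4) = 40^21 mod 83.
Repeated squaring: 40^2≡23, 40^4≡31, 40^8≡48, 40^16≡63 (mod 83).
40^21 = 40^(16+4+1) ≡ 17 (mod 83).
Check: 17² = 289 ≡ 40 (mod 83). The two roots are 17 and 66.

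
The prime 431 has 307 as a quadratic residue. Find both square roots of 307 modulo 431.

40, 391

Since 431 ≡ 3 (mod 4), a square root of 307 is 307^((431+1)/4) = 307^108 mod 431.
Repeated squaring: 307^2≡291, 307^4≡205, 307^8≡218, 307^16≡114, 307^32≡66, 307^64≡46 (mod 431).
307^108 = 307^(64+32+8+4) ≡ 40 (mod 431).
Check: 40² = 1600 ≡ 307 (mod 431). The two roots are 40 and 391.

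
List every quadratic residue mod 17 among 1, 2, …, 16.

Square k = 1,…,8 (k and 17−k give the same square):
1²=1, 2²=4, 3²=9, 4²=16, 5²≡8, 6²≡2, 7²≡15, 8²≡13 (mod 17).
So the quadratic residues mod 17 are {1, 2, 4, 8, 9, 13, 15, 16}.

1 2 4 8 9 13 15 16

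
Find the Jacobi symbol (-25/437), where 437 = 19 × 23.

First reduce: -25 ≡ 412 (mod 437).
Pull out 2^2: since 437 ≡ 5 (mod 8), (2/437) = -1, so (2/437)^2 = +1.
Reciprocity: 103 ≡ 3 and 437 ≡ 1 (mod 4), so (103/437) = +(437/103).
Reduce top mod 103: now compute (25/103).
Reciprocity: 25 ≡ 1 and 103 ≡ 3 (mod 4), so (25/103) = +(103/25).
Reduce top mod 25: now compute (3/25).
Reciprocity: 3 ≡ 3 and 25 ≡ 1 (mod 4), so (3/25) = +(25/3).
Reduce top mod 3: now compute (1/3).
Reached (1/3) = 1. Collecting the sign flips along the way, the symbol is +1.

1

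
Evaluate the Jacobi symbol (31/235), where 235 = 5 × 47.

-1

Reciprocity: 31 ≡ 3 and 235 ≡ 3 (mod 4), so (31/235) = −(235/31).
Reduce top mod 31: now compute (18/31).
Pull out 2: since 31 ≡ 7 (mod 8), (2/31) = +1.
Reciprocity: 9 ≡ 1 and 31 ≡ 3 (mod 4), so (9/31) = +(31/9).
Reduce top mod 9: now compute (4/9).
Pull out 2^2: since 9 ≡ 1 (mod 8), (2/9) = +1, so (2/9)^2 = +1.
Reached (1/9) = 1. Collecting the sign flips along the way, the symbol is -1.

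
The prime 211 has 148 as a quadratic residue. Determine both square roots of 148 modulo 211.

88, 123

Since 211 ≡ 3 (mod 4), a square root of 148 is 148^((211+1)/4) = 148^53 mod 211.
Repeated squaring: 148^2≡171, 148^4≡123, 148^8≡148, 148^16≡171, 148^32≡123 (mod 211).
148^53 = 148^(32+16+4+1) ≡ 123 (mod 211).
Check: 123² = 15129 ≡ 148 (mod 211). The two roots are 88 and 123.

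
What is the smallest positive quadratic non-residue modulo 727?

(2/727) = +1, so 2 is a residue.
(3/727) = −1, so 3 is the smallest positive non-residue mod 727.

3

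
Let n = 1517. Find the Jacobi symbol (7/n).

-1

Reciprocity: 7 ≡ 3 and 1517 ≡ 1 (mod 4), so (7/1517) = +(1517/7).
Reduce top mod 7: now compute (5/7).
Reciprocity: 5 ≡ 1 and 7 ≡ 3 (mod 4), so (5/7) = +(7/5).
Reduce top mod 5: now compute (2/5).
Pull out 2: since 5 ≡ 5 (mod 8), (2/5) = -1.
Reached (1/5) = 1. Collecting the sign flips along the way, the symbol is -1.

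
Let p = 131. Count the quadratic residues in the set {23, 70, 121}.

(23/131) = -1 → non-residue.
(70/131) = -1 → non-residue.
(121/131) = +1 → QR.
Total quadratic residues among the 3: 1.

1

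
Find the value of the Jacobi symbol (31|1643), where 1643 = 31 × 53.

Reciprocity: 31 ≡ 3 and 1643 ≡ 3 (mod 4), so (31/1643) = −(1643/31).
Reduce top mod 31: now compute (0/31).
Top reduces to 0: gcd > 1, so the symbol is 0.

0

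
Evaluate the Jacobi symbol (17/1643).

-1

Reciprocity: 17 ≡ 1 and 1643 ≡ 3 (mod 4), so (17/1643) = +(1643/17).
Reduce top mod 17: now compute (11/17).
Reciprocity: 11 ≡ 3 and 17 ≡ 1 (mod 4), so (11/17) = +(17/11).
Reduce top mod 11: now compute (6/11).
Pull out 2: since 11 ≡ 3 (mod 8), (2/11) = -1.
Reciprocity: 3 ≡ 3 and 11 ≡ 3 (mod 4), so (3/11) = −(11/3).
Reduce top mod 3: now compute (2/3).
Pull out 2: since 3 ≡ 3 (mod 8), (2/3) = -1.
Reached (1/3) = 1. Collecting the sign flips along the way, the symbol is -1.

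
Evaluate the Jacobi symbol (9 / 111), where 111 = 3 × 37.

Reciprocity: 9 ≡ 1 and 111 ≡ 3 (mod 4), so (9/111) = +(111/9).
Reduce top mod 9: now compute (3/9).
Reciprocity: 3 ≡ 3 and 9 ≡ 1 (mod 4), so (3/9) = +(9/3).
Reduce top mod 3: now compute (0/3).
Top reduces to 0: gcd > 1, so the symbol is 0.

0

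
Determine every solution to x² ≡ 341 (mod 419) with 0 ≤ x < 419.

104, 315

Since 419 ≡ 3 (mod 4), a square root of 341 is 341^((419+1)/4) = 341^105 mod 419.
Repeated squaring: 341^2≡218, 341^4≡177, 341^8≡323, 341^16≡417, 341^32≡4, 341^64≡16 (mod 419).
341^105 = 341^(64+32+8+1) ≡ 315 (mod 419).
Check: 315² = 99225 ≡ 341 (mod 419). The two roots are 104 and 315.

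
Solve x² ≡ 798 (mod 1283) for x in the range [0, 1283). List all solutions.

Since 1283 ≡ 3 (mod 4), a square root of 798 is 798^((1283+1)/4) = 798^321 mod 1283.
Repeated squaring: 798^2≡436, 798^4≡212, 798^8≡39, 798^16≡238, 798^32≡192, 798^64≡940, 798^128≡896, 798^256≡941 (mod 1283).
798^321 = 798^(256+64+1) ≡ 1225 (mod 1283).
Check: 1225² = 1500625 ≡ 798 (mod 1283). The two roots are 58 and 1225.

58, 1225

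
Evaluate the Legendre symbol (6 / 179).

-1

Pull out 2: since 179 ≡ 3 (mod 8), (2/179) = -1.
Reciprocity: 3 ≡ 3 and 179 ≡ 3 (mod 4), so (3/179) = −(179/3).
Reduce top mod 3: now compute (2/3).
Pull out 2: since 3 ≡ 3 (mod 8), (2/3) = -1.
Reached (1/3) = 1. Collecting the sign flips along the way, the symbol is -1.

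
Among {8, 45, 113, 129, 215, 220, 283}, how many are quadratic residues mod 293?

(8/293) = -1 → non-residue.
(45/293) = -1 → non-residue.
(113/293) = -1 → non-residue.
(129/293) = -1 → non-residue.
(215/293) = -1 → non-residue.
(220/293) = +1 → QR.
(283/293) = +1 → QR.
Total quadratic residues among the 7: 2.

2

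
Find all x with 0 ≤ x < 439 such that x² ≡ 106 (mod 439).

Since 439 ≡ 3 (mod 4), a square root of 106 is 106^((439+1)/4) = 106^110 mod 439.
Repeated squaring: 106^2≡261, 106^4≡76, 106^8≡69, 106^16≡371, 106^32≡234, 106^64≡320 (mod 439).
106^110 = 106^(64+32+8+4+2) ≡ 352 (mod 439).
Check: 352² = 123904 ≡ 106 (mod 439). The two roots are 87 and 352.

87, 352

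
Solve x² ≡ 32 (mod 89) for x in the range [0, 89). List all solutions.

11, 78

89 ≡ 1 (mod 4), so we find a root by search.
Trying successive values, 11² = 121 ≡ 32 (mod 89). The other root is 89 − 11 = 78.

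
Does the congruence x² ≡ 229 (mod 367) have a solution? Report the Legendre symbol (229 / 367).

1

Reciprocity: 229 ≡ 1 and 367 ≡ 3 (mod 4), so (229/367) = +(367/229).
Reduce top mod 229: now compute (138/229).
Pull out 2: since 229 ≡ 5 (mod 8), (2/229) = -1.
Reciprocity: 69 ≡ 1 and 229 ≡ 1 (mod 4), so (69/229) = +(229/69).
Reduce top mod 69: now compute (22/69).
Pull out 2: since 69 ≡ 5 (mod 8), (2/69) = -1.
Reciprocity: 11 ≡ 3 and 69 ≡ 1 (mod 4), so (11/69) = +(69/11).
Reduce top mod 11: now compute (3/11).
Reciprocity: 3 ≡ 3 and 11 ≡ 3 (mod 4), so (3/11) = −(11/3).
Reduce top mod 3: now compute (2/3).
Pull out 2: since 3 ≡ 3 (mod 8), (2/3) = -1.
Reached (1/3) = 1. Collecting the sign flips along the way, the symbol is +1.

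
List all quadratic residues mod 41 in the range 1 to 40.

Square k = 1,…,20 (k and 41−k give the same square):
1²=1, 2²=4, 3²=9, 4²=16, 5²=25, 6²=36, 7²≡8, 8²≡23, 9²≡40, 10²≡18, 11²≡39, 12²≡21, 13²≡5, 14²≡32, 15²≡20, 16²≡10, 17²≡2, 18²≡37, 19²≡33, 20²≡31 (mod 41).
So the quadratic residues mod 41 are {1, 2, 4, 5, 8, 9, 10, 16, 18, 20, 21, 23, 25, 31, 32, 33, 36, 37, 39, 40}.

1,2,4,5,8,9,10,16,18,20,21,23,25,31,32,33,36,37,39,40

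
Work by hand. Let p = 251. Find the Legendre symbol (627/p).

1

First reduce: 627 ≡ 125 (mod 251).
Reciprocity: 125 ≡ 1 and 251 ≡ 3 (mod 4), so (125/251) = +(251/125).
Reduce top mod 125: now compute (1/125).
Reached (1/125) = 1. Collecting the sign flips along the way, the symbol is +1.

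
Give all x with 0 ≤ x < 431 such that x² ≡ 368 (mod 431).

182, 249

Since 431 ≡ 3 (mod 4), a square root of 368 is 368^((431+1)/4) = 368^108 mod 431.
Repeated squaring: 368^2≡90, 368^4≡342, 368^8≡163, 368^16≡278, 368^32≡135, 368^64≡123 (mod 431).
368^108 = 368^(64+32+8+4) ≡ 182 (mod 431).
Check: 182² = 33124 ≡ 368 (mod 431). The two roots are 182 and 249.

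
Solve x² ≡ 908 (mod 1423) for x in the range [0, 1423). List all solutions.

688, 735

Since 1423 ≡ 3 (mod 4), a square root of 908 is 908^((1423+1)/4) = 908^356 mod 1423.
Repeated squaring: 908^2≡547, 908^4≡379, 908^8≡1341, 908^16≡1032, 908^32≡620, 908^64≡190, 908^128≡525, 908^256≡986 (mod 1423).
908^356 = 908^(256+64+32+4) ≡ 735 (mod 1423).
Check: 735² = 540225 ≡ 908 (mod 1423). The two roots are 688 and 735.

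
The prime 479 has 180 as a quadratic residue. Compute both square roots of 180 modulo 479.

132, 347

Since 479 ≡ 3 (mod 4), a square root of 180 is 180^((479+1)/4) = 180^120 mod 479.
Repeated squaring: 180^2≡307, 180^4≡365, 180^8≡63, 180^16≡137, 180^32≡88, 180^64≡80 (mod 479).
180^120 = 180^(64+32+16+8) ≡ 132 (mod 479).
Check: 132² = 17424 ≡ 180 (mod 479). The two roots are 132 and 347.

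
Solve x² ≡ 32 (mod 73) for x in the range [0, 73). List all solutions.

73 ≡ 1 (mod 4), so we find a root by search.
Trying successive values, 18² = 324 ≡ 32 (mod 73). The other root is 73 − 18 = 55.

18, 55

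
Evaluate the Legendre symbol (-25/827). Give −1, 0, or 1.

First reduce: -25 ≡ 802 (mod 827).
Pull out 2: since 827 ≡ 3 (mod 8), (2/827) = -1.
Reciprocity: 401 ≡ 1 and 827 ≡ 3 (mod 4), so (401/827) = +(827/401).
Reduce top mod 401: now compute (25/401).
Reciprocity: 25 ≡ 1 and 401 ≡ 1 (mod 4), so (25/401) = +(401/25).
Reduce top mod 25: now compute (1/25).
Reached (1/25) = 1. Collecting the sign flips along the way, the symbol is -1.

-1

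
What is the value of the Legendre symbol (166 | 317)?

-1

Euler's criterion: (166/317) ≡ 166^158 (mod 317).
166^2 ≡ 294 (mod 317)
166^4 ≡ 212 (mod 317)
166^8 ≡ 247 (mod 317)
166^16 ≡ 145 (mod 317)
166^32 ≡ 103 (mod 317)
166^64 ≡ 148 (mod 317)
166^128 ≡ 31 (mod 317)
166^158 = 166^(128+16+8+4+2) ≡ 316 (mod 317).
Result is 316 ≡ −1, so (166/317) = −1.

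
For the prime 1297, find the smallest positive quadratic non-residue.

5

(2/1297) = +1, so 2 is a residue.
(3/1297) = +1, so 3 is a residue.
(4/1297) = +1, so 4 is a residue.
(5/1297) = −1, so 5 is the smallest positive non-residue mod 1297.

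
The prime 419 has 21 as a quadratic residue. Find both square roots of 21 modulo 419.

46, 373

Since 419 ≡ 3 (mod 4), a square root of 21 is 21^((419+1)/4) = 21^105 mod 419.
Repeated squaring: 21^2≡22, 21^4≡65, 21^8≡35, 21^16≡387, 21^32≡186, 21^64≡238 (mod 419).
21^105 = 21^(64+32+8+1) ≡ 373 (mod 419).
Check: 373² = 139129 ≡ 21 (mod 419). The two roots are 46 and 373.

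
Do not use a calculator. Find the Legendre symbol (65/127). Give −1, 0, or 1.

-1

Reciprocity: 65 ≡ 1 and 127 ≡ 3 (mod 4), so (65/127) = +(127/65).
Reduce top mod 65: now compute (62/65).
Pull out 2: since 65 ≡ 1 (mod 8), (2/65) = +1.
Reciprocity: 31 ≡ 3 and 65 ≡ 1 (mod 4), so (31/65) = +(65/31).
Reduce top mod 31: now compute (3/31).
Reciprocity: 3 ≡ 3 and 31 ≡ 3 (mod 4), so (3/31) = −(31/3).
Reduce top mod 3: now compute (1/3).
Reached (1/3) = 1. Collecting the sign flips along the way, the symbol is -1.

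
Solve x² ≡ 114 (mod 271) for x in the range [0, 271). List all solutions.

83, 188

Since 271 ≡ 3 (mod 4), a square root of 114 is 114^((271+1)/4) = 114^68 mod 271.
Repeated squaring: 114^2≡259, 114^4≡144, 114^8≡140, 114^16≡88, 114^32≡156, 114^64≡217 (mod 271).
114^68 = 114^(64+4) ≡ 83 (mod 271).
Check: 83² = 6889 ≡ 114 (mod 271). The two roots are 83 and 188.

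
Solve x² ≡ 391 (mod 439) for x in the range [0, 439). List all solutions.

55, 384

Since 439 ≡ 3 (mod 4), a square root of 391 is 391^((439+1)/4) = 391^110 mod 439.
Repeated squaring: 391^2≡109, 391^4≡28, 391^8≡345, 391^16≡56, 391^32≡63, 391^64≡18 (mod 439).
391^110 = 391^(64+32+8+4+2) ≡ 55 (mod 439).
Check: 55² = 3025 ≡ 391 (mod 439). The two roots are 55 and 384.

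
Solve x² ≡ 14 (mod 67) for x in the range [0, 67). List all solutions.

Since 67 ≡ 3 (mod 4), a square root of 14 is 14^((67+1)/4) = 14^17 mod 67.
Repeated squaring: 14^2≡62, 14^4≡25, 14^8≡22, 14^16≡15 (mod 67).
14^17 = 14^(16+1) ≡ 9 (mod 67).
Check: 9² = 81 ≡ 14 (mod 67). The two roots are 9 and 58.

9, 58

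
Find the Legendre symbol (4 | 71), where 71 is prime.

Pull out 2^2: since 71 ≡ 7 (mod 8), (2/71) = +1, so (2/71)^2 = +1.
Reached (1/71) = 1. Collecting the sign flips along the way, the symbol is +1.

1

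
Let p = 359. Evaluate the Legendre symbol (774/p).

-1

First reduce: 774 ≡ 56 (mod 359).
Pull out 2^3: since 359 ≡ 7 (mod 8), (2/359) = +1, so (2/359)^3 = +1.
Reciprocity: 7 ≡ 3 and 359 ≡ 3 (mod 4), so (7/359) = −(359/7).
Reduce top mod 7: now compute (2/7).
Pull out 2: since 7 ≡ 7 (mod 8), (2/7) = +1.
Reached (1/7) = 1. Collecting the sign flips along the way, the symbol is -1.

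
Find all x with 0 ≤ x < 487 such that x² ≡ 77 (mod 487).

45, 442

Since 487 ≡ 3 (mod 4), a square root of 77 is 77^((487+1)/4) = 77^122 mod 487.
Repeated squaring: 77^2≡85, 77^4≡407, 77^8≡69, 77^16≡378, 77^32≡193, 77^64≡237 (mod 487).
77^122 = 77^(64+32+16+8+2) ≡ 442 (mod 487).
Check: 442² = 195364 ≡ 77 (mod 487). The two roots are 45 and 442.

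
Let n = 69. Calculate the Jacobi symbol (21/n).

Reciprocity: 21 ≡ 1 and 69 ≡ 1 (mod 4), so (21/69) = +(69/21).
Reduce top mod 21: now compute (6/21).
Pull out 2: since 21 ≡ 5 (mod 8), (2/21) = -1.
Reciprocity: 3 ≡ 3 and 21 ≡ 1 (mod 4), so (3/21) = +(21/3).
Reduce top mod 3: now compute (0/3).
Top reduces to 0: gcd > 1, so the symbol is 0.

0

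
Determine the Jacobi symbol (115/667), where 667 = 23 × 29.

Reciprocity: 115 ≡ 3 and 667 ≡ 3 (mod 4), so (115/667) = −(667/115).
Reduce top mod 115: now compute (92/115).
Pull out 2^2: since 115 ≡ 3 (mod 8), (2/115) = -1, so (2/115)^2 = +1.
Reciprocity: 23 ≡ 3 and 115 ≡ 3 (mod 4), so (23/115) = −(115/23).
Reduce top mod 23: now compute (0/23).
Top reduces to 0: gcd > 1, so the symbol is 0.

0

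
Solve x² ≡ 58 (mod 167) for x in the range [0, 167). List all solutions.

15, 152

Since 167 ≡ 3 (mod 4), a square root of 58 is 58^((167+1)/4) = 58^42 mod 167.
Repeated squaring: 58^2≡24, 58^4≡75, 58^8≡114, 58^16≡137, 58^32≡65 (mod 167).
58^42 = 58^(32+8+2) ≡ 152 (mod 167).
Check: 152² = 23104 ≡ 58 (mod 167). The two roots are 15 and 152.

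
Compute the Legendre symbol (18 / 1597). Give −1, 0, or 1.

-1

Pull out 2: since 1597 ≡ 5 (mod 8), (2/1597) = -1.
Reciprocity: 9 ≡ 1 and 1597 ≡ 1 (mod 4), so (9/1597) = +(1597/9).
Reduce top mod 9: now compute (4/9).
Pull out 2^2: since 9 ≡ 1 (mod 8), (2/9) = +1, so (2/9)^2 = +1.
Reached (1/9) = 1. Collecting the sign flips along the way, the symbol is -1.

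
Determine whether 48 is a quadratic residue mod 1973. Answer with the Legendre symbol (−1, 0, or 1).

-1

Pull out 2^4: since 1973 ≡ 5 (mod 8), (2/1973) = -1, so (2/1973)^4 = +1.
Reciprocity: 3 ≡ 3 and 1973 ≡ 1 (mod 4), so (3/1973) = +(1973/3).
Reduce top mod 3: now compute (2/3).
Pull out 2: since 3 ≡ 3 (mod 8), (2/3) = -1.
Reached (1/3) = 1. Collecting the sign flips along the way, the symbol is -1.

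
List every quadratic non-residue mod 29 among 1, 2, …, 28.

Square k = 1,…,14 (k and 29−k give the same square):
1²=1, 2²=4, 3²=9, 4²=16, 5²=25, 6²≡7, 7²≡20, 8²≡6, 9²≡23, 10²≡13, 11²≡5, 12²≡28, 13²≡24, 14²≡22 (mod 29).
The residues are {1, 4, 5, 6, 7, 9, 13, 16, 20, 22, 23, 24, 25, 28}; the non-residues are the remaining 14 nonzero classes.

2,3,8,10,11,12,14,15,17,18,19,21,26,27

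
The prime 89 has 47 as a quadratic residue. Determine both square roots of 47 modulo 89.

15, 74

89 ≡ 1 (mod 4), so we find a root by search.
Trying successive values, 15² = 225 ≡ 47 (mod 89). The other root is 89 − 15 = 74.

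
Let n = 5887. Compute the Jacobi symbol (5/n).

-1

Reciprocity: 5 ≡ 1 and 5887 ≡ 3 (mod 4), so (5/5887) = +(5887/5).
Reduce top mod 5: now compute (2/5).
Pull out 2: since 5 ≡ 5 (mod 8), (2/5) = -1.
Reached (1/5) = 1. Collecting the sign flips along the way, the symbol is -1.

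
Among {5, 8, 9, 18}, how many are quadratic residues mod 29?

(5/29) = +1 → QR.
(8/29) = -1 → non-residue.
(9/29) = +1 → QR.
(18/29) = -1 → non-residue.
Total quadratic residues among the 4: 2.

2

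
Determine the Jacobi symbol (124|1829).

0

Pull out 2^2: since 1829 ≡ 5 (mod 8), (2/1829) = -1, so (2/1829)^2 = +1.
Reciprocity: 31 ≡ 3 and 1829 ≡ 1 (mod 4), so (31/1829) = +(1829/31).
Reduce top mod 31: now compute (0/31).
Top reduces to 0: gcd > 1, so the symbol is 0.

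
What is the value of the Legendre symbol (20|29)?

Pull out 2^2: since 29 ≡ 5 (mod 8), (2/29) = -1, so (2/29)^2 = +1.
Reciprocity: 5 ≡ 1 and 29 ≡ 1 (mod 4), so (5/29) = +(29/5).
Reduce top mod 5: now compute (4/5).
Pull out 2^2: since 5 ≡ 5 (mod 8), (2/5) = -1, so (2/5)^2 = +1.
Reached (1/5) = 1. Collecting the sign flips along the way, the symbol is +1.

1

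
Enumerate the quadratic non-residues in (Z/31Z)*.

3,6,11,12,13,15,17,21,22,23,24,26,27,29,30

Square k = 1,…,15 (k and 31−k give the same square):
1²=1, 2²=4, 3²=9, 4²=16, 5²=25, 6²≡5, 7²≡18, 8²≡2, 9²≡19, 10²≡7, 11²≡28, 12²≡20, 13²≡14, 14²≡10, 15²≡8 (mod 31).
The residues are {1, 2, 4, 5, 7, 8, 9, 10, 14, 16, 18, 19, 20, 25, 28}; the non-residues are the remaining 15 nonzero classes.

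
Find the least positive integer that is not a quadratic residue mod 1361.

3

(2/1361) = +1, so 2 is a residue.
(3/1361) = −1, so 3 is the smallest positive non-residue mod 1361.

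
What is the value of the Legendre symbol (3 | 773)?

-1

Euler's criterion: (3/773) ≡ 3^386 (mod 773).
3^2 ≡ 9 (mod 773)
3^4 ≡ 81 (mod 773)
3^8 ≡ 377 (mod 773)
3^16 ≡ 670 (mod 773)
3^32 ≡ 560 (mod 773)
3^64 ≡ 535 (mod 773)
3^128 ≡ 215 (mod 773)
3^256 ≡ 618 (mod 773)
3^386 = 3^(256+128+2) ≡ 772 (mod 773).
Result is 772 ≡ −1, so (3/773) = −1.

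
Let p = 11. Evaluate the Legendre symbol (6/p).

Euler's criterion: (6/11) ≡ 6^5 (mod 11).
6^2 ≡ 3 (mod 11)
6^4 ≡ 9 (mod 11)
6^5 = 6^(4+1) ≡ 10 (mod 11).
Result is 10 ≡ −1, so (6/11) = −1.

-1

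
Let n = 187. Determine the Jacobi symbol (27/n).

-1

Reciprocity: 27 ≡ 3 and 187 ≡ 3 (mod 4), so (27/187) = −(187/27).
Reduce top mod 27: now compute (25/27).
Reciprocity: 25 ≡ 1 and 27 ≡ 3 (mod 4), so (25/27) = +(27/25).
Reduce top mod 25: now compute (2/25).
Pull out 2: since 25 ≡ 1 (mod 8), (2/25) = +1.
Reached (1/25) = 1. Collecting the sign flips along the way, the symbol is -1.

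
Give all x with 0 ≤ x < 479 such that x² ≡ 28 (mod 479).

76, 403

Since 479 ≡ 3 (mod 4), a square root of 28 is 28^((479+1)/4) = 28^120 mod 479.
Repeated squaring: 28^2≡305, 28^4≡99, 28^8≡221, 28^16≡462, 28^32≡289, 28^64≡175 (mod 479).
28^120 = 28^(64+32+16+8) ≡ 403 (mod 479).
Check: 403² = 162409 ≡ 28 (mod 479). The two roots are 76 and 403.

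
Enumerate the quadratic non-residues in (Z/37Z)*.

2 5 6 8 13 14 15 17 18 19 20 22 23 24 29 31 32 35

Square k = 1,…,18 (k and 37−k give the same square):
1²=1, 2²=4, 3²=9, 4²=16, 5²=25, 6²=36, 7²≡12, 8²≡27, 9²≡7, 10²≡26, 11²≡10, 12²≡33, 13²≡21, 14²≡11, 15²≡3, 16²≡34, 17²≡30, 18²≡28 (mod 37).
The residues are {1, 3, 4, 7, 9, 10, 11, 12, 16, 21, 25, 26, 27, 28, 30, 33, 34, 36}; the non-residues are the remaining 18 nonzero classes.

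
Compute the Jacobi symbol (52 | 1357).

-1

Pull out 2^2: since 1357 ≡ 5 (mod 8), (2/1357) = -1, so (2/1357)^2 = +1.
Reciprocity: 13 ≡ 1 and 1357 ≡ 1 (mod 4), so (13/1357) = +(1357/13).
Reduce top mod 13: now compute (5/13).
Reciprocity: 5 ≡ 1 and 13 ≡ 1 (mod 4), so (5/13) = +(13/5).
Reduce top mod 5: now compute (3/5).
Reciprocity: 3 ≡ 3 and 5 ≡ 1 (mod 4), so (3/5) = +(5/3).
Reduce top mod 3: now compute (2/3).
Pull out 2: since 3 ≡ 3 (mod 8), (2/3) = -1.
Reached (1/3) = 1. Collecting the sign flips along the way, the symbol is -1.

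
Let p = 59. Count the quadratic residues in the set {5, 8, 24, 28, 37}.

2

(5/59) = +1 → QR.
(8/59) = -1 → non-residue.
(24/59) = -1 → non-residue.
(28/59) = +1 → QR.
(37/59) = -1 → non-residue.
Total quadratic residues among the 5: 2.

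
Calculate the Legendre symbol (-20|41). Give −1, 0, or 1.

Euler's criterion: (-20/41) ≡ 21^20 (mod 41).
21^2 ≡ 31 (mod 41)
21^4 ≡ 18 (mod 41)
21^8 ≡ 37 (mod 41)
21^16 ≡ 16 (mod 41)
21^20 = 21^(16+4) ≡ 1 (mod 41).
Result is 1, so (-20/41) = 1.

1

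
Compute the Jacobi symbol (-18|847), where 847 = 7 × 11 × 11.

First reduce: -18 ≡ 829 (mod 847).
Reciprocity: 829 ≡ 1 and 847 ≡ 3 (mod 4), so (829/847) = +(847/829).
Reduce top mod 829: now compute (18/829).
Pull out 2: since 829 ≡ 5 (mod 8), (2/829) = -1.
Reciprocity: 9 ≡ 1 and 829 ≡ 1 (mod 4), so (9/829) = +(829/9).
Reduce top mod 9: now compute (1/9).
Reached (1/9) = 1. Collecting the sign flips along the way, the symbol is -1.

-1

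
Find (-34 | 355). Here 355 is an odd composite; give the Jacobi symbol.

1

First reduce: -34 ≡ 321 (mod 355).
Reciprocity: 321 ≡ 1 and 355 ≡ 3 (mod 4), so (321/355) = +(355/321).
Reduce top mod 321: now compute (34/321).
Pull out 2: since 321 ≡ 1 (mod 8), (2/321) = +1.
Reciprocity: 17 ≡ 1 and 321 ≡ 1 (mod 4), so (17/321) = +(321/17).
Reduce top mod 17: now compute (15/17).
Reciprocity: 15 ≡ 3 and 17 ≡ 1 (mod 4), so (15/17) = +(17/15).
Reduce top mod 15: now compute (2/15).
Pull out 2: since 15 ≡ 7 (mod 8), (2/15) = +1.
Reached (1/15) = 1. Collecting the sign flips along the way, the symbol is +1.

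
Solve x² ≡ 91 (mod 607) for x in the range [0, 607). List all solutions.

230, 377

Since 607 ≡ 3 (mod 4), a square root of 91 is 91^((607+1)/4) = 91^152 mod 607.
Repeated squaring: 91^2≡390, 91^4≡350, 91^8≡493, 91^16≡249, 91^32≡87, 91^64≡285, 91^128≡494 (mod 607).
91^152 = 91^(128+16+8) ≡ 230 (mod 607).
Check: 230² = 52900 ≡ 91 (mod 607). The two roots are 230 and 377.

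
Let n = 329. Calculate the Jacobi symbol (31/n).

1

Reciprocity: 31 ≡ 3 and 329 ≡ 1 (mod 4), so (31/329) = +(329/31).
Reduce top mod 31: now compute (19/31).
Reciprocity: 19 ≡ 3 and 31 ≡ 3 (mod 4), so (19/31) = −(31/19).
Reduce top mod 19: now compute (12/19).
Pull out 2^2: since 19 ≡ 3 (mod 8), (2/19) = -1, so (2/19)^2 = +1.
Reciprocity: 3 ≡ 3 and 19 ≡ 3 (mod 4), so (3/19) = −(19/3).
Reduce top mod 3: now compute (1/3).
Reached (1/3) = 1. Collecting the sign flips along the way, the symbol is +1.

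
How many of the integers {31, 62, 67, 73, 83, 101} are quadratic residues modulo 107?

(31/107) = -1 → non-residue.
(62/107) = +1 → QR.
(67/107) = -1 → non-residue.
(73/107) = -1 → non-residue.
(83/107) = +1 → QR.
(101/107) = +1 → QR.
Total quadratic residues among the 6: 3.

3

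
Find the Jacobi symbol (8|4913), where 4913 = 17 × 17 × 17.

Pull out 2^3: since 4913 ≡ 1 (mod 8), (2/4913) = +1, so (2/4913)^3 = +1.
Reached (1/4913) = 1. Collecting the sign flips along the way, the symbol is +1.

1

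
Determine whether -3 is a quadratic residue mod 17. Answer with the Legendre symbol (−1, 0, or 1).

-1

Euler's criterion: (-3/17) ≡ 14^8 (mod 17).
14^2 ≡ 9 (mod 17)
14^4 ≡ 13 (mod 17)
14^8 ≡ 16 (mod 17)
14^8 = 14^(8) ≡ 16 (mod 17).
Result is 16 ≡ −1, so (-3/17) = −1.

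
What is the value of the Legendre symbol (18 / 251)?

Pull out 2: since 251 ≡ 3 (mod 8), (2/251) = -1.
Reciprocity: 9 ≡ 1 and 251 ≡ 3 (mod 4), so (9/251) = +(251/9).
Reduce top mod 9: now compute (8/9).
Pull out 2^3: since 9 ≡ 1 (mod 8), (2/9) = +1, so (2/9)^3 = +1.
Reached (1/9) = 1. Collecting the sign flips along the way, the symbol is -1.

-1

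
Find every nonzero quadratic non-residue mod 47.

5,10,11,13,15,19,20,22,23,26,29,30,31,33,35,38,39,40,41,43,44,45,46

Square k = 1,…,23 (k and 47−k give the same square):
1²=1, 2²=4, 3²=9, 4²=16, 5²=25, 6²=36, 7²≡2, 8²≡17, 9²≡34, 10²≡6, 11²≡27, 12²≡3, 13²≡28, 14²≡8, 15²≡37, 16²≡21, 17²≡7, 18²≡42, 19²≡32, 20²≡24, 21²≡18, 22²≡14, 23²≡12 (mod 47).
The residues are {1, 2, 3, 4, 6, 7, 8, 9, 12, 14, 16, 17, 18, 21, 24, 25, 27, 28, 32, 34, 36, 37, 42}; the non-residues are the remaining 23 nonzero classes.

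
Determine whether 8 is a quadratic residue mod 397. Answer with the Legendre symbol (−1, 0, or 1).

Pull out 2^3: since 397 ≡ 5 (mod 8), (2/397) = -1, so (2/397)^3 = -1.
Reached (1/397) = 1. Collecting the sign flips along the way, the symbol is -1.

-1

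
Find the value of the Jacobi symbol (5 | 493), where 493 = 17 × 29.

Reciprocity: 5 ≡ 1 and 493 ≡ 1 (mod 4), so (5/493) = +(493/5).
Reduce top mod 5: now compute (3/5).
Reciprocity: 3 ≡ 3 and 5 ≡ 1 (mod 4), so (3/5) = +(5/3).
Reduce top mod 3: now compute (2/3).
Pull out 2: since 3 ≡ 3 (mod 8), (2/3) = -1.
Reached (1/3) = 1. Collecting the sign flips along the way, the symbol is -1.

-1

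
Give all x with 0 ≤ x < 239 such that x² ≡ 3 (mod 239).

106, 133

Since 239 ≡ 3 (mod 4), a square root of 3 is 3^((239+1)/4) = 3^60 mod 239.
Repeated squaring: 3^2≡9, 3^4≡81, 3^8≡108, 3^16≡192, 3^32≡58 (mod 239).
3^60 = 3^(32+16+8+4) ≡ 133 (mod 239).
Check: 133² = 17689 ≡ 3 (mod 239). The two roots are 106 and 133.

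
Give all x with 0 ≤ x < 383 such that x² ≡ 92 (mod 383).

Since 383 ≡ 3 (mod 4), a square root of 92 is 92^((383+1)/4) = 92^96 mod 383.
Repeated squaring: 92^2≡38, 92^4≡295, 92^8≡84, 92^16≡162, 92^32≡200, 92^64≡168 (mod 383).
92^96 = 92^(64+32) ≡ 279 (mod 383).
Check: 279² = 77841 ≡ 92 (mod 383). The two roots are 104 and 279.

104, 279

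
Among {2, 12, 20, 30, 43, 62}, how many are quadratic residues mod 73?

2

(2/73) = +1 → QR.
(12/73) = +1 → QR.
(20/73) = -1 → non-residue.
(30/73) = -1 → non-residue.
(43/73) = -1 → non-residue.
(62/73) = -1 → non-residue.
Total quadratic residues among the 6: 2.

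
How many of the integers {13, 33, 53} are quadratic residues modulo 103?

2

(13/103) = +1 → QR.
(33/103) = +1 → QR.
(53/103) = -1 → non-residue.
Total quadratic residues among the 3: 2.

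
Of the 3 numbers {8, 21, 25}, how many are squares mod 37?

2

(8/37) = -1 → non-residue.
(21/37) = +1 → QR.
(25/37) = +1 → QR.
Total quadratic residues among the 3: 2.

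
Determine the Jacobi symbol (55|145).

0

Reciprocity: 55 ≡ 3 and 145 ≡ 1 (mod 4), so (55/145) = +(145/55).
Reduce top mod 55: now compute (35/55).
Reciprocity: 35 ≡ 3 and 55 ≡ 3 (mod 4), so (35/55) = −(55/35).
Reduce top mod 35: now compute (20/35).
Pull out 2^2: since 35 ≡ 3 (mod 8), (2/35) = -1, so (2/35)^2 = +1.
Reciprocity: 5 ≡ 1 and 35 ≡ 3 (mod 4), so (5/35) = +(35/5).
Reduce top mod 5: now compute (0/5).
Top reduces to 0: gcd > 1, so the symbol is 0.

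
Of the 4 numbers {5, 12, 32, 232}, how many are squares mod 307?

1

(5/307) = -1 → non-residue.
(12/307) = -1 → non-residue.
(32/307) = -1 → non-residue.
(232/307) = +1 → QR.
Total quadratic residues among the 4: 1.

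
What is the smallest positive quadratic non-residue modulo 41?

(2/41) = +1, so 2 is a residue.
(3/41) = −1, so 3 is the smallest positive non-residue mod 41.

3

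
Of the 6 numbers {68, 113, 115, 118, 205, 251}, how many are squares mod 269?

(68/269) = -1 → non-residue.
(113/269) = -1 → non-residue.
(115/269) = +1 → QR.
(118/269) = +1 → QR.
(205/269) = +1 → QR.
(251/269) = -1 → non-residue.
Total quadratic residues among the 6: 3.

3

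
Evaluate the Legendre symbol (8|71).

Pull out 2^3: since 71 ≡ 7 (mod 8), (2/71) = +1, so (2/71)^3 = +1.
Reached (1/71) = 1. Collecting the sign flips along the way, the symbol is +1.

1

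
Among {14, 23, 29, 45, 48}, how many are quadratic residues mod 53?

(14/53) = -1 → non-residue.
(23/53) = -1 → non-residue.
(29/53) = +1 → QR.
(45/53) = -1 → non-residue.
(48/53) = -1 → non-residue.
Total quadratic residues among the 5: 1.

1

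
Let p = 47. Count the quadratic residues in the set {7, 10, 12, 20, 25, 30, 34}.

(7/47) = +1 → QR.
(10/47) = -1 → non-residue.
(12/47) = +1 → QR.
(20/47) = -1 → non-residue.
(25/47) = +1 → QR.
(30/47) = -1 → non-residue.
(34/47) = +1 → QR.
Total quadratic residues among the 7: 4.

4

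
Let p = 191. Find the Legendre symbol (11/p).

Reciprocity: 11 ≡ 3 and 191 ≡ 3 (mod 4), so (11/191) = −(191/11).
Reduce top mod 11: now compute (4/11).
Pull out 2^2: since 11 ≡ 3 (mod 8), (2/11) = -1, so (2/11)^2 = +1.
Reached (1/11) = 1. Collecting the sign flips along the way, the symbol is -1.

-1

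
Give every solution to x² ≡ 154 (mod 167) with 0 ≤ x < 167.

34, 133

Since 167 ≡ 3 (mod 4), a square root of 154 is 154^((167+1)/4) = 154^42 mod 167.
Repeated squaring: 154^2≡2, 154^4≡4, 154^8≡16, 154^16≡89, 154^32≡72 (mod 167).
154^42 = 154^(32+8+2) ≡ 133 (mod 167).
Check: 133² = 17689 ≡ 154 (mod 167). The two roots are 34 and 133.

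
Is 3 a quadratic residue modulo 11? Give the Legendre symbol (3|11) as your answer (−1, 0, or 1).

Reciprocity: 3 ≡ 3 and 11 ≡ 3 (mod 4), so (3/11) = −(11/3).
Reduce top mod 3: now compute (2/3).
Pull out 2: since 3 ≡ 3 (mod 8), (2/3) = -1.
Reached (1/3) = 1. Collecting the sign flips along the way, the symbol is +1.

1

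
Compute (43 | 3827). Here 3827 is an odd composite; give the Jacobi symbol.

Reciprocity: 43 ≡ 3 and 3827 ≡ 3 (mod 4), so (43/3827) = −(3827/43).
Reduce top mod 43: now compute (0/43).
Top reduces to 0: gcd > 1, so the symbol is 0.

0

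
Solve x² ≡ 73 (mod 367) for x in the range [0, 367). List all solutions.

Since 367 ≡ 3 (mod 4), a square root of 73 is 73^((367+1)/4) = 73^92 mod 367.
Repeated squaring: 73^2≡191, 73^4≡148, 73^8≡251, 73^16≡244, 73^32≡82, 73^64≡118 (mod 367).
73^92 = 73^(64+16+8+4) ≡ 234 (mod 367).
Check: 234² = 54756 ≡ 73 (mod 367). The two roots are 133 and 234.

133, 234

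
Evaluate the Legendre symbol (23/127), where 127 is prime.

Reciprocity: 23 ≡ 3 and 127 ≡ 3 (mod 4), so (23/127) = −(127/23).
Reduce top mod 23: now compute (12/23).
Pull out 2^2: since 23 ≡ 7 (mod 8), (2/23) = +1, so (2/23)^2 = +1.
Reciprocity: 3 ≡ 3 and 23 ≡ 3 (mod 4), so (3/23) = −(23/3).
Reduce top mod 3: now compute (2/3).
Pull out 2: since 3 ≡ 3 (mod 8), (2/3) = -1.
Reached (1/3) = 1. Collecting the sign flips along the way, the symbol is -1.

-1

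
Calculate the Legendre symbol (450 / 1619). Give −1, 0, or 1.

-1

Pull out 2: since 1619 ≡ 3 (mod 8), (2/1619) = -1.
Reciprocity: 225 ≡ 1 and 1619 ≡ 3 (mod 4), so (225/1619) = +(1619/225).
Reduce top mod 225: now compute (44/225).
Pull out 2^2: since 225 ≡ 1 (mod 8), (2/225) = +1, so (2/225)^2 = +1.
Reciprocity: 11 ≡ 3 and 225 ≡ 1 (mod 4), so (11/225) = +(225/11).
Reduce top mod 11: now compute (5/11).
Reciprocity: 5 ≡ 1 and 11 ≡ 3 (mod 4), so (5/11) = +(11/5).
Reduce top mod 5: now compute (1/5).
Reached (1/5) = 1. Collecting the sign flips along the way, the symbol is -1.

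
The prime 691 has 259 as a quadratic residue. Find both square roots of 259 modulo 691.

Since 691 ≡ 3 (mod 4), a square root of 259 is 259^((691+1)/4) = 259^173 mod 691.
Repeated squaring: 259^2≡54, 259^4≡152, 259^8≡301, 259^16≡80, 259^32≡181, 259^64≡284, 259^128≡500 (mod 691).
259^173 = 259^(128+32+8+4+1) ≡ 556 (mod 691).
Check: 556² = 309136 ≡ 259 (mod 691). The two roots are 135 and 556.

135, 556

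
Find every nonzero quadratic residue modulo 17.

1,2,4,8,9,13,15,16

Square k = 1,…,8 (k and 17−k give the same square):
1²=1, 2²=4, 3²=9, 4²=16, 5²≡8, 6²≡2, 7²≡15, 8²≡13 (mod 17).
So the quadratic residues mod 17 are {1, 2, 4, 8, 9, 13, 15, 16}.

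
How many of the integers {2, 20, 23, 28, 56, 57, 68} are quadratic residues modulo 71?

3

(2/71) = +1 → QR.
(20/71) = +1 → QR.
(23/71) = -1 → non-residue.
(28/71) = -1 → non-residue.
(56/71) = -1 → non-residue.
(57/71) = +1 → QR.
(68/71) = -1 → non-residue.
Total quadratic residues among the 7: 3.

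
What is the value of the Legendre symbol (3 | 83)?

1

Reciprocity: 3 ≡ 3 and 83 ≡ 3 (mod 4), so (3/83) = −(83/3).
Reduce top mod 3: now compute (2/3).
Pull out 2: since 3 ≡ 3 (mod 8), (2/3) = -1.
Reached (1/3) = 1. Collecting the sign flips along the way, the symbol is +1.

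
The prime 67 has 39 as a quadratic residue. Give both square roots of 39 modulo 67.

Since 67 ≡ 3 (mod 4), a square root of 39 is 39^((67+1)/4) = 39^17 mod 67.
Repeated squaring: 39^2≡47, 39^4≡65, 39^8≡4, 39^16≡16 (mod 67).
39^17 = 39^(16+1) ≡ 21 (mod 67).
Check: 21² = 441 ≡ 39 (mod 67). The two roots are 21 and 46.

21, 46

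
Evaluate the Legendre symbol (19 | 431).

1

Reciprocity: 19 ≡ 3 and 431 ≡ 3 (mod 4), so (19/431) = −(431/19).
Reduce top mod 19: now compute (13/19).
Reciprocity: 13 ≡ 1 and 19 ≡ 3 (mod 4), so (13/19) = +(19/13).
Reduce top mod 13: now compute (6/13).
Pull out 2: since 13 ≡ 5 (mod 8), (2/13) = -1.
Reciprocity: 3 ≡ 3 and 13 ≡ 1 (mod 4), so (3/13) = +(13/3).
Reduce top mod 3: now compute (1/3).
Reached (1/3) = 1. Collecting the sign flips along the way, the symbol is +1.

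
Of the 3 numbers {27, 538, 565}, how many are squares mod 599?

(27/599) = +1 → QR.
(538/599) = +1 → QR.
(565/599) = -1 → non-residue.
Total quadratic residues among the 3: 2.

2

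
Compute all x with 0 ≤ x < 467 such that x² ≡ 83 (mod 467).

Since 467 ≡ 3 (mod 4), a square root of 83 is 83^((467+1)/4) = 83^117 mod 467.
Repeated squaring: 83^2≡351, 83^4≡380, 83^8≡97, 83^16≡69, 83^32≡91, 83^64≡342 (mod 467).
83^117 = 83^(64+32+16+4+1) ≡ 325 (mod 467).
Check: 325² = 105625 ≡ 83 (mod 467). The two roots are 142 and 325.

142, 325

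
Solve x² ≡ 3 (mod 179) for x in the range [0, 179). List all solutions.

19, 160

Since 179 ≡ 3 (mod 4), a square root of 3 is 3^((179+1)/4) = 3^45 mod 179.
Repeated squaring: 3^2≡9, 3^4≡81, 3^8≡117, 3^16≡85, 3^32≡65 (mod 179).
3^45 = 3^(32+8+4+1) ≡ 19 (mod 179).
Check: 19² = 361 ≡ 3 (mod 179). The two roots are 19 and 160.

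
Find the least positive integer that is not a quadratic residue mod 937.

5

(2/937) = +1, so 2 is a residue.
(3/937) = +1, so 3 is a residue.
(4/937) = +1, so 4 is a residue.
(5/937) = −1, so 5 is the smallest positive non-residue mod 937.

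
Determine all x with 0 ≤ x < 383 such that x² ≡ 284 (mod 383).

Since 383 ≡ 3 (mod 4), a square root of 284 is 284^((383+1)/4) = 284^96 mod 383.
Repeated squaring: 284^2≡226, 284^4≡137, 284^8≡2, 284^16≡4, 284^32≡16, 284^64≡256 (mod 383).
284^96 = 284^(64+32) ≡ 266 (mod 383).
Check: 266² = 70756 ≡ 284 (mod 383). The two roots are 117 and 266.

117, 266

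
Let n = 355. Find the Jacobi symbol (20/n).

Pull out 2^2: since 355 ≡ 3 (mod 8), (2/355) = -1, so (2/355)^2 = +1.
Reciprocity: 5 ≡ 1 and 355 ≡ 3 (mod 4), so (5/355) = +(355/5).
Reduce top mod 5: now compute (0/5).
Top reduces to 0: gcd > 1, so the symbol is 0.

0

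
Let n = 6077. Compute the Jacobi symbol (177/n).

0

Reciprocity: 177 ≡ 1 and 6077 ≡ 1 (mod 4), so (177/6077) = +(6077/177).
Reduce top mod 177: now compute (59/177).
Reciprocity: 59 ≡ 3 and 177 ≡ 1 (mod 4), so (59/177) = +(177/59).
Reduce top mod 59: now compute (0/59).
Top reduces to 0: gcd > 1, so the symbol is 0.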